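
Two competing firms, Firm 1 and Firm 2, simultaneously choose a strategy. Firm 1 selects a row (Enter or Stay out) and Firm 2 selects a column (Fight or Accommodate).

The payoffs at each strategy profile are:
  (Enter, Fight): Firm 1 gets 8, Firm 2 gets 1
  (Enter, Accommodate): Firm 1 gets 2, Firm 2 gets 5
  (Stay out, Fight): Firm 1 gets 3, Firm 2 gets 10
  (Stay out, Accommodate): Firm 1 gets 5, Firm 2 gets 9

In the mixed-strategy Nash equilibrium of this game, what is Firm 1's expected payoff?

First find y, the probability Firm 2 plays Fight, from Firm 1's indifference between Enter and Stay out: 8y + 2(1−y) = 3y + 5(1−y), giving y = 3/8.
Since Firm 1 is indifferent in equilibrium, Firm 1's expected payoff equals the payoff from either row against (3/8, 5/8). Using Enter: 8(3/8) + 2(5/8) = 17/4.

17/4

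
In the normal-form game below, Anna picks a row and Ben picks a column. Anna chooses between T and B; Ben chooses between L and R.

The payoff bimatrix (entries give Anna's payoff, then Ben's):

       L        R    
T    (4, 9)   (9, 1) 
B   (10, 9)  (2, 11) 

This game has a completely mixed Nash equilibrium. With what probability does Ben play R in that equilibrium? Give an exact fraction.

6/13

Let q be the probability that Ben plays L. In a completely mixed equilibrium, Anna must be indifferent between T and B.
Anna's expected payoff from T is 4q + 9(1−q); from B it is 10q + 2(1−q).
Setting these equal: −5q + 9 = 8q + 2, so q = 7/13.
Therefore Ben plays R with probability 1 − 7/13 = 6/13.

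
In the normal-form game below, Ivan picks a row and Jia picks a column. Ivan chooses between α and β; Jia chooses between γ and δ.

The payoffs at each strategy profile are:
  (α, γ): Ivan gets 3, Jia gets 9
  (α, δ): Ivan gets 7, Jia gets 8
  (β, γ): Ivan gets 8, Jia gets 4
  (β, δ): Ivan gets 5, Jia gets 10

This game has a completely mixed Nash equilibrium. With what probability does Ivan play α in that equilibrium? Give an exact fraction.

6/7

Let x be the probability that Ivan plays α. In a completely mixed equilibrium, Jia must be indifferent between γ and δ.
Jia's expected payoff from γ is 9x + 4(1−x); from δ it is 8x + 10(1−x).
Setting these equal: 5x + 4 = −2x + 10, so x = 6/7.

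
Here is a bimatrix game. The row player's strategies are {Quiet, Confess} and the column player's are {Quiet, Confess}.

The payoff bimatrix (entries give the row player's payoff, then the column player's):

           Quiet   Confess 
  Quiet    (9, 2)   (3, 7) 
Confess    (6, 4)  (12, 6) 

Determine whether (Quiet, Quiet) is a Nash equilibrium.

At (Quiet, Quiet), the row player earns 9; switching to Confess would give 6, so the row player has no profitable deviation.
The column player earns 2; switching to Confess would give 7, so the column player would deviate.
Since at least one player can profitably deviate, this is not a Nash equilibrium.

No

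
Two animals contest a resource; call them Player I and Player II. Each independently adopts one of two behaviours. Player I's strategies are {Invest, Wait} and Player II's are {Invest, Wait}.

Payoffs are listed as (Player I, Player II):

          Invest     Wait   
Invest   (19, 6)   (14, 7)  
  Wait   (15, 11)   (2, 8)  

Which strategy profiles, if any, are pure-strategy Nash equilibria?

(Invest, Invest): Player II prefers Wait (7 > 6) — not an equilibrium.
(Invest, Wait): Player I gets 14 ≥ 2 from Wait, and Player II gets 7 ≥ 6 from Invest — Nash equilibrium.
(Wait, Invest): Player I prefers Invest (19 > 15) — not an equilibrium.
(Wait, Wait): Player I prefers Invest (14 > 2); Player II prefers Invest (11 > 8) — not an equilibrium.

(Invest, Wait)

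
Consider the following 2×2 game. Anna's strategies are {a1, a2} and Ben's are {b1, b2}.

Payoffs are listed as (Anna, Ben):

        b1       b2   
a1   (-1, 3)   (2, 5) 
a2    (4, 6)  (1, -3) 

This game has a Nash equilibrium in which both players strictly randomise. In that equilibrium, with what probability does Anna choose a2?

Let p be the probability that Anna plays a1. In a completely mixed equilibrium, Ben must be indifferent between b1 and b2.
Ben's expected payoff from b1 is 3p + 6(1−p); from b2 it is 5p − 3(1−p).
Setting these equal: −3p + 6 = 8p − 3, so p = 9/11.
Therefore Anna plays a2 with probability 1 − 9/11 = 2/11.

2/11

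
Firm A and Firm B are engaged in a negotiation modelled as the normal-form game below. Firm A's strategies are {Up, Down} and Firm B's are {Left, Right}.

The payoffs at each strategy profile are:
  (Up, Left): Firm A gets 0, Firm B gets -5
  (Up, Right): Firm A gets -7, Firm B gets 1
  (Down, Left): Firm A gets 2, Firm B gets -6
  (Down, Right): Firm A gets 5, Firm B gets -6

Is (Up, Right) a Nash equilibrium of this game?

No

At (Up, Right), Firm A earns -7; switching to Down would give 5, so Firm A would deviate.
Firm B earns 1; switching to Left would give -5, so Firm B has no profitable deviation.
Since at least one player can profitably deviate, this is not a Nash equilibrium.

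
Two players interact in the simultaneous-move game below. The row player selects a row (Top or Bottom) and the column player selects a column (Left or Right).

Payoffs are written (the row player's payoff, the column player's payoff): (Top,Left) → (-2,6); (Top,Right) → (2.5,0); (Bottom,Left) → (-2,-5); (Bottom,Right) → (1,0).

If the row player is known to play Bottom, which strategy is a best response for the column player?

Right

Against Bottom, the column player earns -5 from Left and 0 from Right.
So Right is the best response.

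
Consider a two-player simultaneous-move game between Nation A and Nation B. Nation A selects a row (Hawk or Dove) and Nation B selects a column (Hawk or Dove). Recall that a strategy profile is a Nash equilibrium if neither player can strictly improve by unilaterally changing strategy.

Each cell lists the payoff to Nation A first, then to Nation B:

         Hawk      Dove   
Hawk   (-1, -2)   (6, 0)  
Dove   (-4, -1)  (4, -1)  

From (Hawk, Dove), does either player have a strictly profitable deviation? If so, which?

Neither

Nation A at (Hawk, Dove) earns 6; deviating to Dove yields 4 — not better.
Nation B earns 0; deviating to Hawk yields -2 — not better.
Neither player can strictly improve; the profile is a Nash equilibrium.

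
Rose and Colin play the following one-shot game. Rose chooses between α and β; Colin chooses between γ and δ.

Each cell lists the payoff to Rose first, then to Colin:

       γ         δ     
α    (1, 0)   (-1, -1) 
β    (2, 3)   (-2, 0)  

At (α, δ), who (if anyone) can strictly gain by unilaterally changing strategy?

Colin

Rose at (α, δ) earns -1; deviating to β yields -2 — not better.
Colin earns -1; deviating to γ yields 0 — a strict improvement.
Only Colin has a strictly profitable deviation.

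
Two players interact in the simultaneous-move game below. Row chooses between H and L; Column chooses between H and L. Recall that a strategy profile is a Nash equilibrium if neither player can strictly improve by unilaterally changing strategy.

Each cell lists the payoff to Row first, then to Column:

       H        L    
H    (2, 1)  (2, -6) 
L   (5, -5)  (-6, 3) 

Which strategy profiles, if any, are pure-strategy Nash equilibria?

(H, H): Row prefers L (5 > 2) — not an equilibrium.
(H, L): Column prefers H (1 > -6) — not an equilibrium.
(L, H): Column prefers L (3 > -5) — not an equilibrium.
(L, L): Row prefers H (2 > -6) — not an equilibrium.

none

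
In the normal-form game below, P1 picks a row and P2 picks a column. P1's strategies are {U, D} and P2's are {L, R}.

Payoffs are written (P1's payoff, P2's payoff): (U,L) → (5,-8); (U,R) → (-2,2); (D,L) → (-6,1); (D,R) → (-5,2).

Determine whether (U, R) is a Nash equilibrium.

At (U, R), P1 earns -2; switching to D would give -5, so P1 has no profitable deviation.
P2 earns 2; switching to L would give -8, so P2 has no profitable deviation.
Neither player can gain by a unilateral deviation, so this profile is a Nash equilibrium.

Yes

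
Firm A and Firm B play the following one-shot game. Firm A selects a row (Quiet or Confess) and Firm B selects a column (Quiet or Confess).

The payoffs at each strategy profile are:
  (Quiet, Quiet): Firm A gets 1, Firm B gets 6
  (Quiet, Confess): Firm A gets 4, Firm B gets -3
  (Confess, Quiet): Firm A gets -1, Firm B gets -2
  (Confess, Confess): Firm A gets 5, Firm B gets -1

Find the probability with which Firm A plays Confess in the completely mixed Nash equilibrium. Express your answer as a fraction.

Let r be the probability that Firm A plays Quiet. In a completely mixed equilibrium, Firm B must be indifferent between Quiet and Confess.
Firm B's expected payoff from Quiet is 6r − 2(1−r); from Confess it is −3r − (1−r).
Setting these equal: 8r − 2 = −2r − 1, so r = 1/10.
Therefore Firm A plays Confess with probability 1 − 1/10 = 9/10.

9/10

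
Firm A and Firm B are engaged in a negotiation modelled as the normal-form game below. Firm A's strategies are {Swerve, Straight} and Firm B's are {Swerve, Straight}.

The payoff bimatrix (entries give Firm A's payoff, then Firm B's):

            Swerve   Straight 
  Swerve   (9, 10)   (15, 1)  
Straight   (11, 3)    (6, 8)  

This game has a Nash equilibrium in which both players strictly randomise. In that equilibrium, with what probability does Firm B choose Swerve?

9/11

Let c be the probability that Firm B plays Swerve. In a completely mixed equilibrium, Firm A must be indifferent between Swerve and Straight.
Firm A's expected payoff from Swerve is 9c + 15(1−c); from Straight it is 11c + 6(1−c).
Setting these equal: −6c + 15 = 5c + 6, so c = 9/11.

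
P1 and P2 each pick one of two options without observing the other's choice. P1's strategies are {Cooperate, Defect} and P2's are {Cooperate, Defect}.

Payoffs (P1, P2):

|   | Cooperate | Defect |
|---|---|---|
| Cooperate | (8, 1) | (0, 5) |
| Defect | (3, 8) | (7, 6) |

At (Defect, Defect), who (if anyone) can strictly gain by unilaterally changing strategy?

P2

P1 at (Defect, Defect) earns 7; deviating to Cooperate yields 0 — not better.
P2 earns 6; deviating to Cooperate yields 8 — a strict improvement.
Only P2 has a strictly profitable deviation.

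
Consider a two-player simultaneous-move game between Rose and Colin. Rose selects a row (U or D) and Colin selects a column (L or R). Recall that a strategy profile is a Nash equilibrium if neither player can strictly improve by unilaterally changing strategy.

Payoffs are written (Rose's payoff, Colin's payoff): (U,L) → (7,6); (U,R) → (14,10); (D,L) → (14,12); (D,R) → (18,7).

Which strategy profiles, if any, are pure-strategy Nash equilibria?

(U, L): Rose prefers D (14 > 7); Colin prefers R (10 > 6) — not an equilibrium.
(U, R): Rose prefers D (18 > 14) — not an equilibrium.
(D, L): Rose gets 14 ≥ 7 from U, and Colin gets 12 ≥ 7 from R — Nash equilibrium.
(D, R): Colin prefers L (12 > 7) — not an equilibrium.

(D, L)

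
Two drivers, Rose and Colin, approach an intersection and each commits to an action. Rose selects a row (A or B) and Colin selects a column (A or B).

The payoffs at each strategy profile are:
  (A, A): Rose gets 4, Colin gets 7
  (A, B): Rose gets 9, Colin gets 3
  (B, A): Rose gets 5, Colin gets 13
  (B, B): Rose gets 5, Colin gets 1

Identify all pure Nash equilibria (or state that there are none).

(B, A)

(A, A): Rose prefers B (5 > 4) — not an equilibrium.
(A, B): Colin prefers A (7 > 3) — not an equilibrium.
(B, A): Rose gets 5 ≥ 4 from A, and Colin gets 13 ≥ 1 from B — Nash equilibrium.
(B, B): Rose prefers A (9 > 5); Colin prefers A (13 > 1) — not an equilibrium.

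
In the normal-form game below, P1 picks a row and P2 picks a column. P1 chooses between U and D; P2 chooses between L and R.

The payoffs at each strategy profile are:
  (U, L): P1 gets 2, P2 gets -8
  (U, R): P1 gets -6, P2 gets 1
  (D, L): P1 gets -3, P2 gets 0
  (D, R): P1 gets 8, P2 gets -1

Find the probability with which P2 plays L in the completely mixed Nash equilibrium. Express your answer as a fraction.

14/19

Let q be the probability that P2 plays L. In a completely mixed equilibrium, P1 must be indifferent between U and D.
P1's expected payoff from U is 2q − 6(1−q); from D it is −3q + 8(1−q).
Setting these equal: 8q − 6 = −11q + 8, so q = 14/19.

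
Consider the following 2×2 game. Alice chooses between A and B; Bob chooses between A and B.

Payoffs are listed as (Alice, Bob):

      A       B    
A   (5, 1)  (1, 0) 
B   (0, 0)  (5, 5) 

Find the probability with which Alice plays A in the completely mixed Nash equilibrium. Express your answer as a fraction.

Let r be the probability that Alice plays A. In a completely mixed equilibrium, Bob must be indifferent between A and B.
Bob's expected payoff from A is r; from B it is 5(1−r).
Setting these equal: r = −5r + 5, so r = 5/6.

5/6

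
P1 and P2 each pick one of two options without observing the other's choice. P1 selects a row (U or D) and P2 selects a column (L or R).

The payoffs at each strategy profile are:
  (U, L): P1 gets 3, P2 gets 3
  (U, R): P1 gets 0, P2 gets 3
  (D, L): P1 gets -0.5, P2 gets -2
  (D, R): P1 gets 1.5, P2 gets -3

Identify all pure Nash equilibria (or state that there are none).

(U, L)

(U, L): P1 gets 3 ≥ -0.5 from D, and P2 gets 3 ≥ 3 from R — Nash equilibrium.
(U, R): P1 prefers D (1.5 > 0) — not an equilibrium.
(D, L): P1 prefers U (3 > -0.5) — not an equilibrium.
(D, R): P2 prefers L (-2 > -3) — not an equilibrium.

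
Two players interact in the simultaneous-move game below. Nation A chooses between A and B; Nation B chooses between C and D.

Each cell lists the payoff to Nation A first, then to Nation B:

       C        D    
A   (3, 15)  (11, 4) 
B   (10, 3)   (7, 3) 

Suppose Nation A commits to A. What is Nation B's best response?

Against A, Nation B earns 15 from C and 4 from D.
So C is the best response.

C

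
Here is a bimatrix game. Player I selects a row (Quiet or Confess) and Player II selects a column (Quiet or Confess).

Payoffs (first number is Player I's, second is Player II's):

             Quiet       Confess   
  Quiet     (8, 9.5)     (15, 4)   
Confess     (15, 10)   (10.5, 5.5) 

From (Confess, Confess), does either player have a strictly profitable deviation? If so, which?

Both

Player I at (Confess, Confess) earns 10.5; deviating to Quiet yields 15 — a strict improvement.
Player II earns 5.5; deviating to Quiet yields 10 — a strict improvement.
Both Player I and Player II have strictly profitable deviations.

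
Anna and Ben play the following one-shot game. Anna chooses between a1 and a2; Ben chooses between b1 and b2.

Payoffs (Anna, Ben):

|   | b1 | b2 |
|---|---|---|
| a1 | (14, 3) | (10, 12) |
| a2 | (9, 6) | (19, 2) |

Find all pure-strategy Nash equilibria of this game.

(a1, b1): Ben prefers b2 (12 > 3) — not an equilibrium.
(a1, b2): Anna prefers a2 (19 > 10) — not an equilibrium.
(a2, b1): Anna prefers a1 (14 > 9) — not an equilibrium.
(a2, b2): Ben prefers b1 (6 > 2) — not an equilibrium.

none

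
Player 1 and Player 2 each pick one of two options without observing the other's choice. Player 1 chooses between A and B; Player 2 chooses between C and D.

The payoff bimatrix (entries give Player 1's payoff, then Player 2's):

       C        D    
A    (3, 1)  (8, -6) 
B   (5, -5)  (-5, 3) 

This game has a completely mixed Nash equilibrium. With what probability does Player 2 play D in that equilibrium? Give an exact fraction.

Let c be the probability that Player 2 plays C. In a completely mixed equilibrium, Player 1 must be indifferent between A and B.
Player 1's expected payoff from A is 3c + 8(1−c); from B it is 5c − 5(1−c).
Setting these equal: −5c + 8 = 10c − 5, so c = 13/15.
Therefore Player 2 plays D with probability 1 − 13/15 = 2/15.

2/15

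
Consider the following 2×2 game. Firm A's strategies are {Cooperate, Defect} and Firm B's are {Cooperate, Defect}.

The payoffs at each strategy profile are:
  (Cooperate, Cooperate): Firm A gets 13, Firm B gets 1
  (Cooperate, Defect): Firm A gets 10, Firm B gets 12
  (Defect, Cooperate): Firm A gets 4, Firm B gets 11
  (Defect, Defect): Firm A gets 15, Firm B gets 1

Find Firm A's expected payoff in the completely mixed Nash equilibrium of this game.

First find y, the probability Firm B plays Cooperate, from Firm A's indifference between Cooperate and Defect: 13y + 10(1−y) = 4y + 15(1−y), giving y = 5/14.
Since Firm A is indifferent in equilibrium, Firm A's expected payoff equals the payoff from either row against (5/14, 9/14). Using Cooperate: 13(5/14) + 10(9/14) = 155/14.

155/14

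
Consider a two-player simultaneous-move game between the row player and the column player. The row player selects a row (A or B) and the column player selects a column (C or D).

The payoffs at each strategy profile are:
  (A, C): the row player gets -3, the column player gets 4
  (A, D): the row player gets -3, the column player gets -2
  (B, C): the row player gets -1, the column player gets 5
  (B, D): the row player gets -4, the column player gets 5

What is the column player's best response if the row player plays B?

Against B, the column player earns 5 from C and 5 from D.
So either strategy is a best response.

either — both C and D are best responses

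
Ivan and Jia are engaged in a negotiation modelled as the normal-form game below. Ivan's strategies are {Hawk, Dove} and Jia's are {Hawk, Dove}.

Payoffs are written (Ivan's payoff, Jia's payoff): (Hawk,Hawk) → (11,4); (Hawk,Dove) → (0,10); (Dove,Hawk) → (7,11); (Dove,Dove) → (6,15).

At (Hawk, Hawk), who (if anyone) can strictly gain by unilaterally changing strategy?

Ivan at (Hawk, Hawk) earns 11; deviating to Dove yields 7 — not better.
Jia earns 4; deviating to Dove yields 10 — a strict improvement.
Only Jia has a strictly profitable deviation.

Jia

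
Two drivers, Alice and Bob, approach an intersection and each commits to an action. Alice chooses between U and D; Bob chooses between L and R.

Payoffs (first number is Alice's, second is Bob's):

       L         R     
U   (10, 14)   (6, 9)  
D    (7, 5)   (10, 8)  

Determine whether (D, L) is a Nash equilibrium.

At (D, L), Alice earns 7; switching to U would give 10, so Alice would deviate.
Bob earns 5; switching to R would give 8, so Bob would deviate.
Since at least one player can profitably deviate, this is not a Nash equilibrium.

No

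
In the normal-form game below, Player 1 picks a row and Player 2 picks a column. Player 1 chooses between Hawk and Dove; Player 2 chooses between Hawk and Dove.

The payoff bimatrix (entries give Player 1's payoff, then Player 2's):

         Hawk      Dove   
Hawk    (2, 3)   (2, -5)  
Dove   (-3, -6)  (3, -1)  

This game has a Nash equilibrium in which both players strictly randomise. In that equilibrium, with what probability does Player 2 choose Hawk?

1/6

Let c be the probability that Player 2 plays Hawk. In a completely mixed equilibrium, Player 1 must be indifferent between Hawk and Dove.
Player 1's expected payoff from Hawk is 2c + 2(1−c); from Dove it is −3c + 3(1−c).
Setting these equal: 2 = −6c + 3, so c = 1/6.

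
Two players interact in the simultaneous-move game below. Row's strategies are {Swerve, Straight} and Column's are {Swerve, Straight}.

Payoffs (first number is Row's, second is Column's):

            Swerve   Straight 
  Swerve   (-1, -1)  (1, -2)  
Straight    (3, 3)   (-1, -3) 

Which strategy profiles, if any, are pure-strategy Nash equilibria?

(Swerve, Swerve): Row prefers Straight (3 > -1) — not an equilibrium.
(Swerve, Straight): Column prefers Swerve (-1 > -2) — not an equilibrium.
(Straight, Swerve): Row gets 3 ≥ -1 from Swerve, and Column gets 3 ≥ -3 from Straight — Nash equilibrium.
(Straight, Straight): Row prefers Swerve (1 > -1); Column prefers Swerve (3 > -3) — not an equilibrium.

(Straight, Swerve)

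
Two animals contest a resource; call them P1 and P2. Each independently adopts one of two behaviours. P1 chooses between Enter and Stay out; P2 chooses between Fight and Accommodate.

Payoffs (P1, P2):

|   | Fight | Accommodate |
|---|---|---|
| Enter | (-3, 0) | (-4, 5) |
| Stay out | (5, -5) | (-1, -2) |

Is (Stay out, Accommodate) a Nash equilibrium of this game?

Yes

At (Stay out, Accommodate), P1 earns -1; switching to Enter would give -4, so P1 has no profitable deviation.
P2 earns -2; switching to Fight would give -5, so P2 has no profitable deviation.
Neither player can gain by a unilateral deviation, so this profile is a Nash equilibrium.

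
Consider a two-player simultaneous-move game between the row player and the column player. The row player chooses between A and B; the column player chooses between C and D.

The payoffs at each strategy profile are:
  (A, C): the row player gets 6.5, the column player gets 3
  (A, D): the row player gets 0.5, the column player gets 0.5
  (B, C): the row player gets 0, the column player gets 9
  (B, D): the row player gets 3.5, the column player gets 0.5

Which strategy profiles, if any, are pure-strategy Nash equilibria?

(A, C)

(A, C): the row player gets 6.5 ≥ 0 from B, and the column player gets 3 ≥ 0.5 from D — Nash equilibrium.
(A, D): the row player prefers B (3.5 > 0.5); the column player prefers C (3 > 0.5) — not an equilibrium.
(B, C): the row player prefers A (6.5 > 0) — not an equilibrium.
(B, D): the column player prefers C (9 > 0.5) — not an equilibrium.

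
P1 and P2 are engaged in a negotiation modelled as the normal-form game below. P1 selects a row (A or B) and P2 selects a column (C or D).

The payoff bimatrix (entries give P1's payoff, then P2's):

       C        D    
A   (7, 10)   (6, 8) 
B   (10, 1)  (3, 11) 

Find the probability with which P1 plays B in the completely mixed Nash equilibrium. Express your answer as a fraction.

1/6

Let r be the probability that P1 plays A. In a completely mixed equilibrium, P2 must be indifferent between C and D.
P2's expected payoff from C is 10r + (1−r); from D it is 8r + 11(1−r).
Setting these equal: 9r + 1 = −3r + 11, so r = 5/6.
Therefore P1 plays B with probability 1 − 5/6 = 1/6.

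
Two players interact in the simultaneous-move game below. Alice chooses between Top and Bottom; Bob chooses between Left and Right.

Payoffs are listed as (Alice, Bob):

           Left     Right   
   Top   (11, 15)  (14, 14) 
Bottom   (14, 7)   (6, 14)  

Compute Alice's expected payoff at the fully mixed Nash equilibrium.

First find q, the probability Bob plays Left, from Alice's indifference between Top and Bottom: 11q + 14(1−q) = 14q + 6(1−q), giving q = 8/11.
Since Alice is indifferent in equilibrium, Alice's expected payoff equals the payoff from either row against (8/11, 3/11). Using Top: 11(8/11) + 14(3/11) = 130/11.

130/11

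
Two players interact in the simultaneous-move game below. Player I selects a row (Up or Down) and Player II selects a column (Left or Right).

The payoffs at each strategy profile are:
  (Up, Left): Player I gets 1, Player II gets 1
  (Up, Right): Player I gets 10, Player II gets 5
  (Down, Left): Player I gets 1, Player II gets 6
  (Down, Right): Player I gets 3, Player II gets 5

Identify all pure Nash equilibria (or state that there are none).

(Up, Right) and (Down, Left)

(Up, Left): Player II prefers Right (5 > 1) — not an equilibrium.
(Up, Right): Player I gets 10 ≥ 3 from Down, and Player II gets 5 ≥ 1 from Left — Nash equilibrium.
(Down, Left): Player I gets 1 ≥ 1 from Up, and Player II gets 6 ≥ 5 from Right — Nash equilibrium.
(Down, Right): Player I prefers Up (10 > 3); Player II prefers Left (6 > 5) — not an equilibrium.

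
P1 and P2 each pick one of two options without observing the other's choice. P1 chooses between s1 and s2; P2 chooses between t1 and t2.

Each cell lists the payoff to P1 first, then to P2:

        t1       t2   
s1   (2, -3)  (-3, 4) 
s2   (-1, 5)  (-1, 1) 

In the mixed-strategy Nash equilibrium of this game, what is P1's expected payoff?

First find q, the probability P2 plays t1, from P1's indifference between s1 and s2: 2q − 3(1−q) = −q − (1−q), giving q = 2/5.
Since P1 is indifferent in equilibrium, P1's expected payoff equals the payoff from either row against (2/5, 3/5). Using s1: 2(2/5) − 3(3/5) = -1.

-1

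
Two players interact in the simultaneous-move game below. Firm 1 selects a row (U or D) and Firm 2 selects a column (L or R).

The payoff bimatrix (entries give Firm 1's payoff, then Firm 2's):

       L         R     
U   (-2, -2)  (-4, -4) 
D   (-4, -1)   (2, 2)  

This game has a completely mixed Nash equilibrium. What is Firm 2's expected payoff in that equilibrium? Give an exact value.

First find x, the probability Firm 1 plays U, from Firm 2's indifference between L and R: −2x − (1−x) = −4x + 2(1−x), giving x = 3/5.
Since Firm 2 is indifferent in equilibrium, Firm 2's expected payoff equals the payoff from either column against (3/5, 2/5). Using L: −2(3/5) − (2/5) = -8/5.

-8/5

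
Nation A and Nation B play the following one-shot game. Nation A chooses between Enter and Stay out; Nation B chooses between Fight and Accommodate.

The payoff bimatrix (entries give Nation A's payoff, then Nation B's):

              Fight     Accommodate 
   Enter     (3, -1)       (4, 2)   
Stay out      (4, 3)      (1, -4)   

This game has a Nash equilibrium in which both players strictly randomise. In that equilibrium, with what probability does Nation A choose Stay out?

Let x be the probability that Nation A plays Enter. In a completely mixed equilibrium, Nation B must be indifferent between Fight and Accommodate.
Nation B's expected payoff from Fight is −x + 3(1−x); from Accommodate it is 2x − 4(1−x).
Setting these equal: −4x + 3 = 6x − 4, so x = 7/10.
Therefore Nation A plays Stay out with probability 1 − 7/10 = 3/10.

3/10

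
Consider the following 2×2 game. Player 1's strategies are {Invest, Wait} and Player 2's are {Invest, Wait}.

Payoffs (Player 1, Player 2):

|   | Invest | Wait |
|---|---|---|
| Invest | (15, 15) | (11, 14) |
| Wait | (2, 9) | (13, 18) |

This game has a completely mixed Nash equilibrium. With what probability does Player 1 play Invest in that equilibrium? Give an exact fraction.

Let p be the probability that Player 1 plays Invest. In a completely mixed equilibrium, Player 2 must be indifferent between Invest and Wait.
Player 2's expected payoff from Invest is 15p + 9(1−p); from Wait it is 14p + 18(1−p).
Setting these equal: 6p + 9 = −4p + 18, so p = 9/10.

9/10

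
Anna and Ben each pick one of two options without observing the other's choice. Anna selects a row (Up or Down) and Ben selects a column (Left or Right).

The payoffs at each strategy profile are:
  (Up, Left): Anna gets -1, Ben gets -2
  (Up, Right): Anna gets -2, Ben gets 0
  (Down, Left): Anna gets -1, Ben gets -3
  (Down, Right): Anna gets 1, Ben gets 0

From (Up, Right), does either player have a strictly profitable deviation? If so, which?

Anna at (Up, Right) earns -2; deviating to Down yields 1 — a strict improvement.
Ben earns 0; deviating to Left yields -2 — not better.
Only Anna has a strictly profitable deviation.

Anna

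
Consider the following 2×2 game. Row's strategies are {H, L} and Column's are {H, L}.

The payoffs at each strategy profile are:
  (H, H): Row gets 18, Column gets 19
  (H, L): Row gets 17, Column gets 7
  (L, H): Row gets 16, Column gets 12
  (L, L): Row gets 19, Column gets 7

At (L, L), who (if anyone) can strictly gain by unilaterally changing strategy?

Column

Row at (L, L) earns 19; deviating to H yields 17 — not better.
Column earns 7; deviating to H yields 12 — a strict improvement.
Only Column has a strictly profitable deviation.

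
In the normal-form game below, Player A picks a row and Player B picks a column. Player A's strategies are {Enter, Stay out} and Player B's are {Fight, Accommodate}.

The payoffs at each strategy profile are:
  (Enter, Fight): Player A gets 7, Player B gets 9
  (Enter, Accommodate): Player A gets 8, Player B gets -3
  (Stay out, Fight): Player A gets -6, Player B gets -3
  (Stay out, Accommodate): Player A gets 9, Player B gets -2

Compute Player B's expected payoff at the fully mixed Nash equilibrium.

-27/13

First find x, the probability Player A plays Enter, from Player B's indifference between Fight and Accommodate: 9x − 3(1−x) = −3x − 2(1−x), giving x = 1/13.
Since Player B is indifferent in equilibrium, Player B's expected payoff equals the payoff from either column against (1/13, 12/13). Using Fight: 9(1/13) − 3(12/13) = -27/13.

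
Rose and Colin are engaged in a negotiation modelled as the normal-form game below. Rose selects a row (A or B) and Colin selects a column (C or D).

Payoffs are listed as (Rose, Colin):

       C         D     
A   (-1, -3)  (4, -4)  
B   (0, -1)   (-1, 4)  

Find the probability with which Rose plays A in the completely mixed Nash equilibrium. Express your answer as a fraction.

5/6

Let r be the probability that Rose plays A. In a completely mixed equilibrium, Colin must be indifferent between C and D.
Colin's expected payoff from C is −3r − (1−r); from D it is −4r + 4(1−r).
Setting these equal: −2r − 1 = −8r + 4, so r = 5/6.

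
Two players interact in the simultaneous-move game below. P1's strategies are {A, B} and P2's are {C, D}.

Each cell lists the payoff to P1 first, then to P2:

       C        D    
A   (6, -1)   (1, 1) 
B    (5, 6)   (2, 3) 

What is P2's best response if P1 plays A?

D

Against A, P2 earns -1 from C and 1 from D.
So D is the best response.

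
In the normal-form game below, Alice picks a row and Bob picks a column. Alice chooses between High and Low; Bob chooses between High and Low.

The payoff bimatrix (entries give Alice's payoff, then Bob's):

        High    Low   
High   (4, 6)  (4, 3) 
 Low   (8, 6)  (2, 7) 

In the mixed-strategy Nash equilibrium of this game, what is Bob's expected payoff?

6

First find p, the probability Alice plays High, from Bob's indifference between High and Low: 6p + 6(1−p) = 3p + 7(1−p), giving p = 1/4.
Since Bob is indifferent in equilibrium, Bob's expected payoff equals the payoff from either column against (1/4, 3/4). Using High: 6(1/4) + 6(3/4) = 6.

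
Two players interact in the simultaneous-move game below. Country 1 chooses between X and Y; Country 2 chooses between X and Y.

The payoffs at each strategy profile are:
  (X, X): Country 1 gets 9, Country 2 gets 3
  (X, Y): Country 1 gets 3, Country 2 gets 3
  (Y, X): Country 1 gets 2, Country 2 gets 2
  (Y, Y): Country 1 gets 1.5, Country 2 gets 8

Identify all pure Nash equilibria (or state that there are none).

(X, X): Country 1 gets 9 ≥ 2 from Y, and Country 2 gets 3 ≥ 3 from Y — Nash equilibrium.
(X, Y): Country 1 gets 3 ≥ 1.5 from Y, and Country 2 gets 3 ≥ 3 from X — Nash equilibrium.
(Y, X): Country 1 prefers X (9 > 2); Country 2 prefers Y (8 > 2) — not an equilibrium.
(Y, Y): Country 1 prefers X (3 > 1.5) — not an equilibrium.

(X, X) and (X, Y)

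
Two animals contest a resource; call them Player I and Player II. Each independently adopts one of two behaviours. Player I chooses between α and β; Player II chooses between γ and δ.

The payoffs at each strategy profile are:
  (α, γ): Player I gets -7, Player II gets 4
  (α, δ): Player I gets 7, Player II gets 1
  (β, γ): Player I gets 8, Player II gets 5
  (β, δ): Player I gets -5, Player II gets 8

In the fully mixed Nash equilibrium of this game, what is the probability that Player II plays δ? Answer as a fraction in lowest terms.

Let q be the probability that Player II plays γ. In a completely mixed equilibrium, Player I must be indifferent between α and β.
Player I's expected payoff from α is −7q + 7(1−q); from β it is 8q − 5(1−q).
Setting these equal: −14q + 7 = 13q − 5, so q = 4/9.
Therefore Player II plays δ with probability 1 − 4/9 = 5/9.

5/9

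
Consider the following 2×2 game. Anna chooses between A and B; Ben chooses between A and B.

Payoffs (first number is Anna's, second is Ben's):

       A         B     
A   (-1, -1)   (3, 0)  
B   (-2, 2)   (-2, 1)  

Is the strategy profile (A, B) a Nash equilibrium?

At (A, B), Anna earns 3; switching to B would give -2, so Anna has no profitable deviation.
Ben earns 0; switching to A would give -1, so Ben has no profitable deviation.
Neither player can gain by a unilateral deviation, so this profile is a Nash equilibrium.

Yes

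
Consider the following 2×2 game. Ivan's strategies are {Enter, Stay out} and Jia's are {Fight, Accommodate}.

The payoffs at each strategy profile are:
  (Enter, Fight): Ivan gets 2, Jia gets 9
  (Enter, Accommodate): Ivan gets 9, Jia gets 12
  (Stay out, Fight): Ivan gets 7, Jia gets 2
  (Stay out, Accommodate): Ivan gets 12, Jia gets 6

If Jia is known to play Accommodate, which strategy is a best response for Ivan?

Against Accommodate, Ivan earns 9 from Enter and 12 from Stay out.
So Stay out is the best response.

Stay out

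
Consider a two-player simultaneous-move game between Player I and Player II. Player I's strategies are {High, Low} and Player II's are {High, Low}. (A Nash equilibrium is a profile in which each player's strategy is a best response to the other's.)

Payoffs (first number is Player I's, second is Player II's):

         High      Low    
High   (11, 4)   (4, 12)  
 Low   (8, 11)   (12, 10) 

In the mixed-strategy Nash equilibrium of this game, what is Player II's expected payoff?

First find p, the probability Player I plays High, from Player II's indifference between High and Low: 4p + 11(1−p) = 12p + 10(1−p), giving p = 1/9.
Since Player II is indifferent in equilibrium, Player II's expected payoff equals the payoff from either column against (1/9, 8/9). Using High: 4(1/9) + 11(8/9) = 92/9.

92/9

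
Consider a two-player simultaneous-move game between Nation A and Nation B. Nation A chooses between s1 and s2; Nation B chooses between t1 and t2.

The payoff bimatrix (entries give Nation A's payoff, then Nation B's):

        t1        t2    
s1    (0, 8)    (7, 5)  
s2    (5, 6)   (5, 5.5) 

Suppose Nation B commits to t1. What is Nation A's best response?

Against t1, Nation A earns 0 from s1 and 5 from s2.
So s2 is the best response.

s2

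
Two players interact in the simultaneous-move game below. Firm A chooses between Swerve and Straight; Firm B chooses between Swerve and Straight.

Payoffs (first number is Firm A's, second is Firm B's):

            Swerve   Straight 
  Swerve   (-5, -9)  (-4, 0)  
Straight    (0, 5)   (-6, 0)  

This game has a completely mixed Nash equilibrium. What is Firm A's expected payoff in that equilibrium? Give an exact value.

-30/7

First find y, the probability Firm B plays Swerve, from Firm A's indifference between Swerve and Straight: −5y − 4(1−y) = −6(1−y), giving y = 2/7.
Since Firm A is indifferent in equilibrium, Firm A's expected payoff equals the payoff from either row against (2/7, 5/7). Using Swerve: −5(2/7) − 4(5/7) = -30/7.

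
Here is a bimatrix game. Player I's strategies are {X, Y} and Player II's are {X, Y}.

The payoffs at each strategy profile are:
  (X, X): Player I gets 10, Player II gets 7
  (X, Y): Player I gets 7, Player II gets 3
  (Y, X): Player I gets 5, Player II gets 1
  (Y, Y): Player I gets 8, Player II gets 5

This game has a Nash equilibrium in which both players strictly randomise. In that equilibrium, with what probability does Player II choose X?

Let y be the probability that Player II plays X. In a completely mixed equilibrium, Player I must be indifferent between X and Y.
Player I's expected payoff from X is 10y + 7(1−y); from Y it is 5y + 8(1−y).
Setting these equal: 3y + 7 = −3y + 8, so y = 1/6.

1/6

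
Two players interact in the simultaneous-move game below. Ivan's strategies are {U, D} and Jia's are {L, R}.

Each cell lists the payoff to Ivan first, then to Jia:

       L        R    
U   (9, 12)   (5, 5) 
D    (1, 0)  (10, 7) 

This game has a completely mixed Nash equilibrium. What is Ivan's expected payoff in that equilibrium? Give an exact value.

85/13

First find y, the probability Jia plays L, from Ivan's indifference between U and D: 9y + 5(1−y) = y + 10(1−y), giving y = 5/13.
Since Ivan is indifferent in equilibrium, Ivan's expected payoff equals the payoff from either row against (5/13, 8/13). Using U: 9(5/13) + 5(8/13) = 85/13.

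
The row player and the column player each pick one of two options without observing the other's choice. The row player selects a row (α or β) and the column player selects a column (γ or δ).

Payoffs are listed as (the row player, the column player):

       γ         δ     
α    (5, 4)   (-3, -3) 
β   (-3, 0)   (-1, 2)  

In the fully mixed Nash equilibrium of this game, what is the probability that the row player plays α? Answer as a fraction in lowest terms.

Let x be the probability that the row player plays α. In a completely mixed equilibrium, the column player must be indifferent between γ and δ.
The column player's expected payoff from γ is 4x; from δ it is −3x + 2(1−x).
Setting these equal: 4x = −5x + 2, so x = 2/9.

2/9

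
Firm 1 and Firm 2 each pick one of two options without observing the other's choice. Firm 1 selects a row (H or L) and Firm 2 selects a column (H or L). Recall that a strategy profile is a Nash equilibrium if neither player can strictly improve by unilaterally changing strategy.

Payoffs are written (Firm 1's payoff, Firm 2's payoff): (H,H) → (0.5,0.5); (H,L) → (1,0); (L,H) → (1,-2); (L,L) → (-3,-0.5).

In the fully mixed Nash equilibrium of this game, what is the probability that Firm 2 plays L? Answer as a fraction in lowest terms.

Let c be the probability that Firm 2 plays H. In a completely mixed equilibrium, Firm 1 must be indifferent between H and L.
Firm 1's expected payoff from H is 0.5c + (1−c); from L it is c − 3(1−c).
Setting these equal: −0.5c + 1 = 4c − 3, so c = 8/9.
Therefore Firm 2 plays L with probability 1 − 8/9 = 1/9.

1/9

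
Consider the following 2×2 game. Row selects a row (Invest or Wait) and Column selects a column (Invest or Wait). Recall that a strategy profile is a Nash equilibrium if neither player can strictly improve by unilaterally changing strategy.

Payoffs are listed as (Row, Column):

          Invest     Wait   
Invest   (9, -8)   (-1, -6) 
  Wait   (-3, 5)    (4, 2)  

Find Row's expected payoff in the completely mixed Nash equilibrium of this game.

First find y, the probability Column plays Invest, from Row's indifference between Invest and Wait: 9y − (1−y) = −3y + 4(1−y), giving y = 5/17.
Since Row is indifferent in equilibrium, Row's expected payoff equals the payoff from either row against (5/17, 12/17). Using Invest: 9(5/17) − (12/17) = 33/17.

33/17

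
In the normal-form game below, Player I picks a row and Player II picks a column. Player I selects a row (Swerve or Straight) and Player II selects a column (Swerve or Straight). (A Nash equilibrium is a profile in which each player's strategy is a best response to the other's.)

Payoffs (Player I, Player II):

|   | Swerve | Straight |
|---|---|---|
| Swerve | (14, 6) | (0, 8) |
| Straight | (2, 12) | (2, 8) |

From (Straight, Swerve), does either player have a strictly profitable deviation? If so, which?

Player I

Player I at (Straight, Swerve) earns 2; deviating to Swerve yields 14 — a strict improvement.
Player II earns 12; deviating to Straight yields 8 — not better.
Only Player I has a strictly profitable deviation.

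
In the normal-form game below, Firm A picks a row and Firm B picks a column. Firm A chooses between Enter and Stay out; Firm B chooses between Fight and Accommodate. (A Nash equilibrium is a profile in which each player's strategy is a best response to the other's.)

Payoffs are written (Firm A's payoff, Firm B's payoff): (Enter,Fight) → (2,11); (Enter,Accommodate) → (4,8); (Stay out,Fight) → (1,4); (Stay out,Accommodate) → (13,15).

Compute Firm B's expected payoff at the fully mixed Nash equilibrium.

First find p, the probability Firm A plays Enter, from Firm B's indifference between Fight and Accommodate: 11p + 4(1−p) = 8p + 15(1−p), giving p = 11/14.
Since Firm B is indifferent in equilibrium, Firm B's expected payoff equals the payoff from either column against (11/14, 3/14). Using Fight: 11(11/14) + 4(3/14) = 19/2.

19/2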